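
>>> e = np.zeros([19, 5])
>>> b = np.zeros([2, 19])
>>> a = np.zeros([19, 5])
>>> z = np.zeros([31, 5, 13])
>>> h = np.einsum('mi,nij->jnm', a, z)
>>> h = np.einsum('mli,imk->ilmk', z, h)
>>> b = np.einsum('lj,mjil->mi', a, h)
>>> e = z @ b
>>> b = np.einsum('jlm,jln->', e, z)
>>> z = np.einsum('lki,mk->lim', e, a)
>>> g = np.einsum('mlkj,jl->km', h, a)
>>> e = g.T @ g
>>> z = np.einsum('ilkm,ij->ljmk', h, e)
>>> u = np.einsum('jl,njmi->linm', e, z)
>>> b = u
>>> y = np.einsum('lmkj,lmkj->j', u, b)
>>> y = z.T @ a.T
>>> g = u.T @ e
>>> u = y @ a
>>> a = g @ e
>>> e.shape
(13, 13)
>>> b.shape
(13, 31, 5, 19)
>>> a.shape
(19, 5, 31, 13)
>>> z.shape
(5, 13, 19, 31)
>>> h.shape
(13, 5, 31, 19)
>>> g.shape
(19, 5, 31, 13)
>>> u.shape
(31, 19, 13, 5)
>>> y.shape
(31, 19, 13, 19)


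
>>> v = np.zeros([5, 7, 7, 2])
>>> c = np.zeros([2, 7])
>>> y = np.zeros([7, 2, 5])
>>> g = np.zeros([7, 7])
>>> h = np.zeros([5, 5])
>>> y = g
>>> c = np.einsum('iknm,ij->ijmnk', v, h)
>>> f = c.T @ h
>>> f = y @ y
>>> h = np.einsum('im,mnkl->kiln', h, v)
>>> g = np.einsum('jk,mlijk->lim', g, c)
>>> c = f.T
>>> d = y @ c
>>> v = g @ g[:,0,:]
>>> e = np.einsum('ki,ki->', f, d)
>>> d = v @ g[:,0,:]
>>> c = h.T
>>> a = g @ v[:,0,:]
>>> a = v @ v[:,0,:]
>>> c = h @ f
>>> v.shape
(5, 2, 5)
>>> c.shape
(7, 5, 2, 7)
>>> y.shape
(7, 7)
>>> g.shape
(5, 2, 5)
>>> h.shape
(7, 5, 2, 7)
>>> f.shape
(7, 7)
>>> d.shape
(5, 2, 5)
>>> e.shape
()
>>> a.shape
(5, 2, 5)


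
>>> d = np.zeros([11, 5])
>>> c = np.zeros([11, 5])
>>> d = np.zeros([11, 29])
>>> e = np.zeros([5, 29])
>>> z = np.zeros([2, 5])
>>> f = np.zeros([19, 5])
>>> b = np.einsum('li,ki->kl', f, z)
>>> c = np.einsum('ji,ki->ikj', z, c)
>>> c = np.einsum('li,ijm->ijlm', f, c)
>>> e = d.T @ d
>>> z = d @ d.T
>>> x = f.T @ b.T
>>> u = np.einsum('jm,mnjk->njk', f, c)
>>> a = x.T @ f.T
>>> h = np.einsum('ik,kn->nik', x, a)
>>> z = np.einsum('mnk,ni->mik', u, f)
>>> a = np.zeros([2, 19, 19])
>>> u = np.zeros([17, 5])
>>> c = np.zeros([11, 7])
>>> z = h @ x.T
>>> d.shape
(11, 29)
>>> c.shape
(11, 7)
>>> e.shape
(29, 29)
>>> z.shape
(19, 5, 5)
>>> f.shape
(19, 5)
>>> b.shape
(2, 19)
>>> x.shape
(5, 2)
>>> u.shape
(17, 5)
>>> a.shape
(2, 19, 19)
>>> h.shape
(19, 5, 2)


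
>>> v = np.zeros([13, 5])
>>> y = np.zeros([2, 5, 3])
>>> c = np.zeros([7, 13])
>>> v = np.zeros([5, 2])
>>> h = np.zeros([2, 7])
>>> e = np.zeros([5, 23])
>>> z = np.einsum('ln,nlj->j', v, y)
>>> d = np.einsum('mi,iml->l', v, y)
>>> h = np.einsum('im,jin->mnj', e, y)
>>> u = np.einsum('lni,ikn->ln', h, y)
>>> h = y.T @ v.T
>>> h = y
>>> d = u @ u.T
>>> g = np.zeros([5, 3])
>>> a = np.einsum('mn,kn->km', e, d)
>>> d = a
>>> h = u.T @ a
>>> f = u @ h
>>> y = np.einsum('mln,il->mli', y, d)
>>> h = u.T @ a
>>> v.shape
(5, 2)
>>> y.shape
(2, 5, 23)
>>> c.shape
(7, 13)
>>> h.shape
(3, 5)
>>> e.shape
(5, 23)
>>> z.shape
(3,)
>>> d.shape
(23, 5)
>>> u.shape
(23, 3)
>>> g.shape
(5, 3)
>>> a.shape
(23, 5)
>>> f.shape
(23, 5)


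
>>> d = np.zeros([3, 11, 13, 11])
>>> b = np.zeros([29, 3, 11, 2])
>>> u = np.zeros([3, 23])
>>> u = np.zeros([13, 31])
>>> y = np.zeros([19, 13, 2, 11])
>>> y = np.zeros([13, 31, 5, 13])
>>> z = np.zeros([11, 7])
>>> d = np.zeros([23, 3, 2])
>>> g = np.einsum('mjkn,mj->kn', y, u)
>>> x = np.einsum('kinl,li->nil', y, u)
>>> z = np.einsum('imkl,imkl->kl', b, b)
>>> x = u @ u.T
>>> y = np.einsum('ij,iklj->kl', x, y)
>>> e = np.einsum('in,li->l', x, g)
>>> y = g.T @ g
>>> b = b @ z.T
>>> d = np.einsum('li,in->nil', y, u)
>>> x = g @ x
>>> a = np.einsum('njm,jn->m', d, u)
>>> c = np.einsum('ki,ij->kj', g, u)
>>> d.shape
(31, 13, 13)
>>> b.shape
(29, 3, 11, 11)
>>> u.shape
(13, 31)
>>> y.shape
(13, 13)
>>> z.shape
(11, 2)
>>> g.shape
(5, 13)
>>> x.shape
(5, 13)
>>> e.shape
(5,)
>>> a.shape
(13,)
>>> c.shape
(5, 31)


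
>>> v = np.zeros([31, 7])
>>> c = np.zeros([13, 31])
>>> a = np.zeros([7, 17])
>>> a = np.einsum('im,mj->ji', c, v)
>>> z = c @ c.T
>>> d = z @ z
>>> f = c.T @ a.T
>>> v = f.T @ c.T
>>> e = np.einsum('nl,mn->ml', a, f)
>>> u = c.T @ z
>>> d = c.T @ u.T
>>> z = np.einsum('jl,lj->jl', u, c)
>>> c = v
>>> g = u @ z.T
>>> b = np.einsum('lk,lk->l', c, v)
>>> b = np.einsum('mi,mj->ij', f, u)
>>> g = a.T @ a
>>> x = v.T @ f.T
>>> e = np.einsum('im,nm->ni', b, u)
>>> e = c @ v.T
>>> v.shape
(7, 13)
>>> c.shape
(7, 13)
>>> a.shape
(7, 13)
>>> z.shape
(31, 13)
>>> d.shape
(31, 31)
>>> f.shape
(31, 7)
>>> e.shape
(7, 7)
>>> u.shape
(31, 13)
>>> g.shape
(13, 13)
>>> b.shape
(7, 13)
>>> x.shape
(13, 31)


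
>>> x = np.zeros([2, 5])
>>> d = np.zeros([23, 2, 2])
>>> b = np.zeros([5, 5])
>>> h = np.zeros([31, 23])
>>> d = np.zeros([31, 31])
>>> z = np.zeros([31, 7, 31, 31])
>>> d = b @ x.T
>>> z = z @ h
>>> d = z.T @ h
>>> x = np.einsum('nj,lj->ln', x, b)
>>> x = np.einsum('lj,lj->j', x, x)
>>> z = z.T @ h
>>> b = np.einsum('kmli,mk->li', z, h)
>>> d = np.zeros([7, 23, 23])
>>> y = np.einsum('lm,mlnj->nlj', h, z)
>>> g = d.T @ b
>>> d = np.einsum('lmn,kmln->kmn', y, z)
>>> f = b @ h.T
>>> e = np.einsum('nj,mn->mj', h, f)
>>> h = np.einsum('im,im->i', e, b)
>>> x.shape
(2,)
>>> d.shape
(23, 31, 23)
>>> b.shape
(7, 23)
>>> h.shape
(7,)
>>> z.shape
(23, 31, 7, 23)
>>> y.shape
(7, 31, 23)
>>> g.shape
(23, 23, 23)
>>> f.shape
(7, 31)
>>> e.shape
(7, 23)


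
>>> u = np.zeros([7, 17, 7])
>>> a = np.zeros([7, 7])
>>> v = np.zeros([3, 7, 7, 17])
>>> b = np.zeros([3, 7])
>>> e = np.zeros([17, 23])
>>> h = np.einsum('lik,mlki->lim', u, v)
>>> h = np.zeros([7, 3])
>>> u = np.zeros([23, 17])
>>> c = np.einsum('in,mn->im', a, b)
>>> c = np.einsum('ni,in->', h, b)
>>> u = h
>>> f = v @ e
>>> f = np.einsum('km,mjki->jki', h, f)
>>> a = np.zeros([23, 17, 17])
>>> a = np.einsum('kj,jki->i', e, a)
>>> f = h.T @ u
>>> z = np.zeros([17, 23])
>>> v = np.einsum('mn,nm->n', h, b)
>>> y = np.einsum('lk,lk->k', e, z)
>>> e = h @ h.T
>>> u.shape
(7, 3)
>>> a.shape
(17,)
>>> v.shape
(3,)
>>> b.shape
(3, 7)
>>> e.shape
(7, 7)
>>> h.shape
(7, 3)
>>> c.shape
()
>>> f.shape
(3, 3)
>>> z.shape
(17, 23)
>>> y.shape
(23,)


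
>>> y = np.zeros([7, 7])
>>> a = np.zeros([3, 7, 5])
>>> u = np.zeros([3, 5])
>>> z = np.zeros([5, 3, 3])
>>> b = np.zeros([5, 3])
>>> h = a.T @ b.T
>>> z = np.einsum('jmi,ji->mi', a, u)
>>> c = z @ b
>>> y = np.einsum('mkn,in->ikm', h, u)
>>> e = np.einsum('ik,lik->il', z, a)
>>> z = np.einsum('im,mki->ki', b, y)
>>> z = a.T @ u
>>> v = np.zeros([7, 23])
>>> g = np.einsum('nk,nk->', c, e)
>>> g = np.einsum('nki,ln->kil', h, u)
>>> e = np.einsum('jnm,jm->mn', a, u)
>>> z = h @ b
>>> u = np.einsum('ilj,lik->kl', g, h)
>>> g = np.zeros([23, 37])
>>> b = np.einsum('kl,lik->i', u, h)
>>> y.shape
(3, 7, 5)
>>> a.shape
(3, 7, 5)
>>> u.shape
(5, 5)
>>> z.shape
(5, 7, 3)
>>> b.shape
(7,)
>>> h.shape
(5, 7, 5)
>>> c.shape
(7, 3)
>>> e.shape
(5, 7)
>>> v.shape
(7, 23)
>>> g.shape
(23, 37)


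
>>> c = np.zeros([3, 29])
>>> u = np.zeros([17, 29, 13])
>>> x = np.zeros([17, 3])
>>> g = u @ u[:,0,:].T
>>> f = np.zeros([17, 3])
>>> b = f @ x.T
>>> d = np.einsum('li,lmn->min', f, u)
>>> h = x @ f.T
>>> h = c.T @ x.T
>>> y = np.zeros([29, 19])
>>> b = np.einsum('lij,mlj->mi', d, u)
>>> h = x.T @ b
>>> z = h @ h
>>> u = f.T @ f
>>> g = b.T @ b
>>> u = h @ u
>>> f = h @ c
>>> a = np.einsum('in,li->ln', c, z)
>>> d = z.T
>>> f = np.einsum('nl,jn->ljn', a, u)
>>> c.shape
(3, 29)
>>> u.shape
(3, 3)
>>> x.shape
(17, 3)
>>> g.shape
(3, 3)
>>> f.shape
(29, 3, 3)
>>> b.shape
(17, 3)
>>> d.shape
(3, 3)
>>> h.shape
(3, 3)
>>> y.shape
(29, 19)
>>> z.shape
(3, 3)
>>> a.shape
(3, 29)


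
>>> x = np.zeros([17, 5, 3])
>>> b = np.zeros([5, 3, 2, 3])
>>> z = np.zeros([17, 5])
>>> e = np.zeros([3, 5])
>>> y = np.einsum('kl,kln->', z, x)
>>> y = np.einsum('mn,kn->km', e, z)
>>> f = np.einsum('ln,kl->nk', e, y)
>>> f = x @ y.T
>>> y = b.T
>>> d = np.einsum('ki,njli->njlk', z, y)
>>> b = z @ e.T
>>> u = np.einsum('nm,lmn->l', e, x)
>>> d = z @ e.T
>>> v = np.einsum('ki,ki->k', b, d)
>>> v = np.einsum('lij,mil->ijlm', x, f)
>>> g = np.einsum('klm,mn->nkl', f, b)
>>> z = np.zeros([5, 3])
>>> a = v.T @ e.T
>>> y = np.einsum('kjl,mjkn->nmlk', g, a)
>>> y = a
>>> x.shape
(17, 5, 3)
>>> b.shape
(17, 3)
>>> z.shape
(5, 3)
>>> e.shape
(3, 5)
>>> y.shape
(17, 17, 3, 3)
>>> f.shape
(17, 5, 17)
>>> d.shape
(17, 3)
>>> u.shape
(17,)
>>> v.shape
(5, 3, 17, 17)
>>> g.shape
(3, 17, 5)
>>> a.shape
(17, 17, 3, 3)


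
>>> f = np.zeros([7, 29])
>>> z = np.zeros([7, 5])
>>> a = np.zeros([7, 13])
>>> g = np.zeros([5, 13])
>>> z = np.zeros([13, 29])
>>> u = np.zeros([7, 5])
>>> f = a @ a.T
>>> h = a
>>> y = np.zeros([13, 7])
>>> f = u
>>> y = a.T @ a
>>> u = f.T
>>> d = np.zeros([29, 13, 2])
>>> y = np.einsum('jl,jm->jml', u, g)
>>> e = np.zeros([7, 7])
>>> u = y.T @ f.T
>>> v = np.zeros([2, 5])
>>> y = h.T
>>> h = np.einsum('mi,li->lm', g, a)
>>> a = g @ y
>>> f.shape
(7, 5)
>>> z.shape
(13, 29)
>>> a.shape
(5, 7)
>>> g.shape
(5, 13)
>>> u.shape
(7, 13, 7)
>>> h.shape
(7, 5)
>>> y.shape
(13, 7)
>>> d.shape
(29, 13, 2)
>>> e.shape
(7, 7)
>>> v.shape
(2, 5)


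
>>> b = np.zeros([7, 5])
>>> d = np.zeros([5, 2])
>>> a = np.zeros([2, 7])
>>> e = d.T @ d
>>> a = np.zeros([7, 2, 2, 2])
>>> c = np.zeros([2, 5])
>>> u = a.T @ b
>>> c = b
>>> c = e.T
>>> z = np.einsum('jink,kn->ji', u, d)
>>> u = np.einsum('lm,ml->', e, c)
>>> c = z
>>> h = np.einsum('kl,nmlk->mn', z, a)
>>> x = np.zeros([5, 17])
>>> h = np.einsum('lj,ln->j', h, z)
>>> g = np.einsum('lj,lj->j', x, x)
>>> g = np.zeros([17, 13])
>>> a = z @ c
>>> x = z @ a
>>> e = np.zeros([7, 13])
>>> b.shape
(7, 5)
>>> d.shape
(5, 2)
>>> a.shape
(2, 2)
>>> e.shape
(7, 13)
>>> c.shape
(2, 2)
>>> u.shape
()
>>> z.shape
(2, 2)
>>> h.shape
(7,)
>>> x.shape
(2, 2)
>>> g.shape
(17, 13)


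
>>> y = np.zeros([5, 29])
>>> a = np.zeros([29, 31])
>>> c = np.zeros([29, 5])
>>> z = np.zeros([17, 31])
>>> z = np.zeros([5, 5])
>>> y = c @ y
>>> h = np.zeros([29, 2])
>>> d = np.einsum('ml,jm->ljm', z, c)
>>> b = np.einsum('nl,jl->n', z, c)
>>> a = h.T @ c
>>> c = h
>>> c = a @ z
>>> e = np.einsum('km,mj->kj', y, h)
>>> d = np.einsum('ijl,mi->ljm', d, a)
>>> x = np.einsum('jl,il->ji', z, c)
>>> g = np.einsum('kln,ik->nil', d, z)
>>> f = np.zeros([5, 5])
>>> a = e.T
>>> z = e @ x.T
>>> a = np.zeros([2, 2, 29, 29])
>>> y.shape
(29, 29)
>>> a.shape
(2, 2, 29, 29)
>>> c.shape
(2, 5)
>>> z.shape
(29, 5)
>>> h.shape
(29, 2)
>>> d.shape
(5, 29, 2)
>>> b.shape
(5,)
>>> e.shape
(29, 2)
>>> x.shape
(5, 2)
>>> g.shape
(2, 5, 29)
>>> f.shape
(5, 5)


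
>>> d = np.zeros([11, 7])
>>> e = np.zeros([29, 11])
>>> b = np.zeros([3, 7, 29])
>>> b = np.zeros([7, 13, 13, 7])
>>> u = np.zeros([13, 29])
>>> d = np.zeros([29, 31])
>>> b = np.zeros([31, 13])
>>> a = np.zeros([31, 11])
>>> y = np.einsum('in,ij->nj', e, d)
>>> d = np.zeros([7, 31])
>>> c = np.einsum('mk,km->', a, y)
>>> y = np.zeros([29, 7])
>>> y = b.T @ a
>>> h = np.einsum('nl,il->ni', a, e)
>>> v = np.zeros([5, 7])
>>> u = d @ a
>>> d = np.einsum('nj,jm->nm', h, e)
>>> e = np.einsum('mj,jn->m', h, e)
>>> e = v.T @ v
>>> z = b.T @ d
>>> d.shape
(31, 11)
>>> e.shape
(7, 7)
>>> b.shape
(31, 13)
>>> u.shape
(7, 11)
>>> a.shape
(31, 11)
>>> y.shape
(13, 11)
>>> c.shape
()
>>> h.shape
(31, 29)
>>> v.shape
(5, 7)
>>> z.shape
(13, 11)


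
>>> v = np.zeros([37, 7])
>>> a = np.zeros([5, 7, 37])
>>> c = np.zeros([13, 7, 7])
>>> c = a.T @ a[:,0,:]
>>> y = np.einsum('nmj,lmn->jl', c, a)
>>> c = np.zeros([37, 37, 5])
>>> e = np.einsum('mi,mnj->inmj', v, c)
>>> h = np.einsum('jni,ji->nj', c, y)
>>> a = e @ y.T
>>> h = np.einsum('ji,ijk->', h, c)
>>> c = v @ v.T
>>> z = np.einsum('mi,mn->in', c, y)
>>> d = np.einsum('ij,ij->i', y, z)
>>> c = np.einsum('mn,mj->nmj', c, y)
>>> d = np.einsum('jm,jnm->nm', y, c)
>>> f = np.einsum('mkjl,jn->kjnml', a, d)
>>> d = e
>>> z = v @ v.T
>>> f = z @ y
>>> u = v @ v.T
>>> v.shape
(37, 7)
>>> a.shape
(7, 37, 37, 37)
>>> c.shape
(37, 37, 5)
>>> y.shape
(37, 5)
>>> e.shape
(7, 37, 37, 5)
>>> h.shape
()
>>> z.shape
(37, 37)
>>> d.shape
(7, 37, 37, 5)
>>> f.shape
(37, 5)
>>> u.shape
(37, 37)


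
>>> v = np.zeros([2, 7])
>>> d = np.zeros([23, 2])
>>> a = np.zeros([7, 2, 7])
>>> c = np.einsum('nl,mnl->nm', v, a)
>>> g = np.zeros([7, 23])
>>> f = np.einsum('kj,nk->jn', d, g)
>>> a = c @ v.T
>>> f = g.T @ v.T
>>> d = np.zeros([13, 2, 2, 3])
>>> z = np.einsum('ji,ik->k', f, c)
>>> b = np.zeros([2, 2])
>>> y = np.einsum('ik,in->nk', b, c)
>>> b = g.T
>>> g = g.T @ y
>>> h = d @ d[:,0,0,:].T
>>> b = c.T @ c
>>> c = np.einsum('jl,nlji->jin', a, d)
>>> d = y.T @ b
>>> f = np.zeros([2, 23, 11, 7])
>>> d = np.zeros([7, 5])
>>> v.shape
(2, 7)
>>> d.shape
(7, 5)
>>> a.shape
(2, 2)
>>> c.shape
(2, 3, 13)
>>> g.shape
(23, 2)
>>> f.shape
(2, 23, 11, 7)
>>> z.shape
(7,)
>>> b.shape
(7, 7)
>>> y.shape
(7, 2)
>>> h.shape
(13, 2, 2, 13)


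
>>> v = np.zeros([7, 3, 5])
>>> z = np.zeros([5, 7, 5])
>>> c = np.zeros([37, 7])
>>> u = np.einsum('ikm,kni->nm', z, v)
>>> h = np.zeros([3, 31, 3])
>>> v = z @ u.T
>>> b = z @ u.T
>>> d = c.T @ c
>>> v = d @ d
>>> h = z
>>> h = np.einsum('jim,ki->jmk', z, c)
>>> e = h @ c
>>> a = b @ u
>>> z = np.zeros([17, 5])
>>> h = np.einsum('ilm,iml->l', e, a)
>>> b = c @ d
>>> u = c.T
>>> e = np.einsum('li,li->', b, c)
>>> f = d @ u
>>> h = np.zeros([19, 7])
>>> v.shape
(7, 7)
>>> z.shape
(17, 5)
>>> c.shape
(37, 7)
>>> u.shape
(7, 37)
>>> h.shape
(19, 7)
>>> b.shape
(37, 7)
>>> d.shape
(7, 7)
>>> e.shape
()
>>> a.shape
(5, 7, 5)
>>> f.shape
(7, 37)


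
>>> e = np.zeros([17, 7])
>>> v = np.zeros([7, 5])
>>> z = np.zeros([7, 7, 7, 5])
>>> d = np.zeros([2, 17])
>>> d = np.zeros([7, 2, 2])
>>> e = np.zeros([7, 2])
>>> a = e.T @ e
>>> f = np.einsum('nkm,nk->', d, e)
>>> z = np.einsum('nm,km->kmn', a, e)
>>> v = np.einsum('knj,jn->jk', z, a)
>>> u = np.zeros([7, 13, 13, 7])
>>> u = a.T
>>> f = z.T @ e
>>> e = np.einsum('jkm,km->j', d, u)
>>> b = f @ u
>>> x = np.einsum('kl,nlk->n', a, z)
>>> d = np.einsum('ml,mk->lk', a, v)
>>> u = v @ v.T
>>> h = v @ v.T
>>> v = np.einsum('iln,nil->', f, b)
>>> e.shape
(7,)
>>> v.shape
()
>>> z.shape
(7, 2, 2)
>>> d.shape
(2, 7)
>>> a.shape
(2, 2)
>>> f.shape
(2, 2, 2)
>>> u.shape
(2, 2)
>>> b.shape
(2, 2, 2)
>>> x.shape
(7,)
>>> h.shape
(2, 2)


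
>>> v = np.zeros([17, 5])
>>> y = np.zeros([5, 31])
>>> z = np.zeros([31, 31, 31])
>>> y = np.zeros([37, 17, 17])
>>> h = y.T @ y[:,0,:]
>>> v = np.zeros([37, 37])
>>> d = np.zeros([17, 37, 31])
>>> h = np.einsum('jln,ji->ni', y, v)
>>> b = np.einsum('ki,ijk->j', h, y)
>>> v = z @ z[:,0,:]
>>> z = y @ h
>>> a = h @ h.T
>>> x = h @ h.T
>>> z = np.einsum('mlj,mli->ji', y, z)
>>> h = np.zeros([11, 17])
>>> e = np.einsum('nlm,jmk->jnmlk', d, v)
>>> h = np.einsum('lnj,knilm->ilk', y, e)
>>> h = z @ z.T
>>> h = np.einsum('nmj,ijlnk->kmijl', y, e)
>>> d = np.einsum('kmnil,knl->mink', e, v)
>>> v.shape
(31, 31, 31)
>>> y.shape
(37, 17, 17)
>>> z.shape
(17, 37)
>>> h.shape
(31, 17, 31, 17, 31)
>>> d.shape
(17, 37, 31, 31)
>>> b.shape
(17,)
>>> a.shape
(17, 17)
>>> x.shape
(17, 17)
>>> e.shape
(31, 17, 31, 37, 31)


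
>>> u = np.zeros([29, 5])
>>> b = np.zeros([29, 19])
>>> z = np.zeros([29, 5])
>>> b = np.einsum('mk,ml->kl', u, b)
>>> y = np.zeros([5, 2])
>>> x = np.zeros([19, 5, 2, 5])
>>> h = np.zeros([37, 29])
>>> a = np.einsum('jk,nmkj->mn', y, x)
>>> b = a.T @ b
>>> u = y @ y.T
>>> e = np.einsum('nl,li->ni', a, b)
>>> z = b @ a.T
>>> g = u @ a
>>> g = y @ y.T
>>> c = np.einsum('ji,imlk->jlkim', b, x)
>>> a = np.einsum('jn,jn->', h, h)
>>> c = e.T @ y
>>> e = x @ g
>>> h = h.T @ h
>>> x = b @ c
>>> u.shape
(5, 5)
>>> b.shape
(19, 19)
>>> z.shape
(19, 5)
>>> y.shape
(5, 2)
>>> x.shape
(19, 2)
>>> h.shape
(29, 29)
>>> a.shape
()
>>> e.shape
(19, 5, 2, 5)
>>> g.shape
(5, 5)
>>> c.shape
(19, 2)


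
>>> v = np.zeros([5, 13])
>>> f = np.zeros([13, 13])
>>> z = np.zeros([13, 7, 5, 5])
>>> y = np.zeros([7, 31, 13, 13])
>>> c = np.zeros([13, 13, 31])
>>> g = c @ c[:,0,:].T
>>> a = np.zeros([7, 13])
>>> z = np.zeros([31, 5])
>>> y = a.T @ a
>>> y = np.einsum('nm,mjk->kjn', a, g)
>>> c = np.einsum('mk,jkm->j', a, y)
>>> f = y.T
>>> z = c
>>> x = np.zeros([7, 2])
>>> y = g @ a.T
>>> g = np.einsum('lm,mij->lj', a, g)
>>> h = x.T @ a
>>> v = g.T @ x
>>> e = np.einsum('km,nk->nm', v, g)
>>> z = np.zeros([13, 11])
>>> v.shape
(13, 2)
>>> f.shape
(7, 13, 13)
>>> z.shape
(13, 11)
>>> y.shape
(13, 13, 7)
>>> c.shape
(13,)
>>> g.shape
(7, 13)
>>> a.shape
(7, 13)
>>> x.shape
(7, 2)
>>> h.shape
(2, 13)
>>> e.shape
(7, 2)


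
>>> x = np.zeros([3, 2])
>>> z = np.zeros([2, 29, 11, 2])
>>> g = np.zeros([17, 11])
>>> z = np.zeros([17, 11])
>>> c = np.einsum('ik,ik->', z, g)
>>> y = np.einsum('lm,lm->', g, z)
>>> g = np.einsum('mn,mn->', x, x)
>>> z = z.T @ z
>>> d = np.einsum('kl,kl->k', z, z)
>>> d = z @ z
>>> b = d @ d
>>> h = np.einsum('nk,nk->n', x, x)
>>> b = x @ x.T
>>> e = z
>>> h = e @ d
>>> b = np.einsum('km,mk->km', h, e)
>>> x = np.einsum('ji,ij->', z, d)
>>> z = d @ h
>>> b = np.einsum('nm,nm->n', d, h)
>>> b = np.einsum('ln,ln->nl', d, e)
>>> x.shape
()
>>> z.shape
(11, 11)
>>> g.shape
()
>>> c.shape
()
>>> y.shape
()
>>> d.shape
(11, 11)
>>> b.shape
(11, 11)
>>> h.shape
(11, 11)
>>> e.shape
(11, 11)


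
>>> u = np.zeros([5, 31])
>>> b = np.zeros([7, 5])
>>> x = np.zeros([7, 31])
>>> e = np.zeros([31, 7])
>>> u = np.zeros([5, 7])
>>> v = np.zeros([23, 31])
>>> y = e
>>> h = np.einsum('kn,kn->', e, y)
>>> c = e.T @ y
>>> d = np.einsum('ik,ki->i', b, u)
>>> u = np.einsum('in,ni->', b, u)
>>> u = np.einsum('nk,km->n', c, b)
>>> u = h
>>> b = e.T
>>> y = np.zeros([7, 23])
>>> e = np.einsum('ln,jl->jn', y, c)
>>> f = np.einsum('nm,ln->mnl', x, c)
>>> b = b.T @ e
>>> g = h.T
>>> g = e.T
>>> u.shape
()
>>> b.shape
(31, 23)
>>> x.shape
(7, 31)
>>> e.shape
(7, 23)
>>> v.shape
(23, 31)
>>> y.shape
(7, 23)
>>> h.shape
()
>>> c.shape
(7, 7)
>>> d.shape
(7,)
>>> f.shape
(31, 7, 7)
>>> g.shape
(23, 7)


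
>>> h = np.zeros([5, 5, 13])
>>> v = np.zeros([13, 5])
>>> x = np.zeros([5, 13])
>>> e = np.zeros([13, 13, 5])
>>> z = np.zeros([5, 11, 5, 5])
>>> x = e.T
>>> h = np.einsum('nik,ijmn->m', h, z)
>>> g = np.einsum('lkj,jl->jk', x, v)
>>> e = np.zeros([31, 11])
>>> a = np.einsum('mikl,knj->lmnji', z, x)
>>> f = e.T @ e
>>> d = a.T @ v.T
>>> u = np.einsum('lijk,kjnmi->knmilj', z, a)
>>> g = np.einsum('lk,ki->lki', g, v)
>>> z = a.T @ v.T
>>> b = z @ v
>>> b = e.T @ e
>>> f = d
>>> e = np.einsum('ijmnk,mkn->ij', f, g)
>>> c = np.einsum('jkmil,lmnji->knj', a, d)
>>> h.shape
(5,)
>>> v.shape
(13, 5)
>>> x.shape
(5, 13, 13)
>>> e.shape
(11, 13)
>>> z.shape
(11, 13, 13, 5, 13)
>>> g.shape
(13, 13, 5)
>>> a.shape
(5, 5, 13, 13, 11)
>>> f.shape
(11, 13, 13, 5, 13)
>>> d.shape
(11, 13, 13, 5, 13)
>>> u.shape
(5, 13, 13, 11, 5, 5)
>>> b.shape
(11, 11)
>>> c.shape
(5, 13, 5)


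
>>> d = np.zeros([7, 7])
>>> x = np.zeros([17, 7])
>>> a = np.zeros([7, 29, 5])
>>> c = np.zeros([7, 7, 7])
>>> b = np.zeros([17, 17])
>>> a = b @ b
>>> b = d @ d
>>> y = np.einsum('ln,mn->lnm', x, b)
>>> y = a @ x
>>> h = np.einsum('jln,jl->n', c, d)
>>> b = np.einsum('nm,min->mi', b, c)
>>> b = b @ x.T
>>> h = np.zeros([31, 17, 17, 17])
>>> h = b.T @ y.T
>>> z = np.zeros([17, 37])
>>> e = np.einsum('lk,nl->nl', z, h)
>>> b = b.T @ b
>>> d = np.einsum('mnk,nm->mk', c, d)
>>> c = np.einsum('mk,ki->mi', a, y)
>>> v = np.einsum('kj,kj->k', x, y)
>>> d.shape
(7, 7)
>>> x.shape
(17, 7)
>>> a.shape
(17, 17)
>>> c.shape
(17, 7)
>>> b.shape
(17, 17)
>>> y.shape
(17, 7)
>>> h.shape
(17, 17)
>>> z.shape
(17, 37)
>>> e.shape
(17, 17)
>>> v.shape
(17,)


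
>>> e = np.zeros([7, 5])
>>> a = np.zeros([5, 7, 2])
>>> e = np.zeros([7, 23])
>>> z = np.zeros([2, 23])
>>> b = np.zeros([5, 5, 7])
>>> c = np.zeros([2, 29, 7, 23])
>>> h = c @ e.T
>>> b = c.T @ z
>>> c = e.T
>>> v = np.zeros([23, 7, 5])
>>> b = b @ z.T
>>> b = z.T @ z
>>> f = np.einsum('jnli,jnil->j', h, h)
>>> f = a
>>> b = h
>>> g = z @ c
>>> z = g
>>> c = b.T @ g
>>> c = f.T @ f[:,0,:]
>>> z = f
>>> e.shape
(7, 23)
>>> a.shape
(5, 7, 2)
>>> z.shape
(5, 7, 2)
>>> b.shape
(2, 29, 7, 7)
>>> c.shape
(2, 7, 2)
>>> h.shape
(2, 29, 7, 7)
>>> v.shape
(23, 7, 5)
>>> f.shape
(5, 7, 2)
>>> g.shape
(2, 7)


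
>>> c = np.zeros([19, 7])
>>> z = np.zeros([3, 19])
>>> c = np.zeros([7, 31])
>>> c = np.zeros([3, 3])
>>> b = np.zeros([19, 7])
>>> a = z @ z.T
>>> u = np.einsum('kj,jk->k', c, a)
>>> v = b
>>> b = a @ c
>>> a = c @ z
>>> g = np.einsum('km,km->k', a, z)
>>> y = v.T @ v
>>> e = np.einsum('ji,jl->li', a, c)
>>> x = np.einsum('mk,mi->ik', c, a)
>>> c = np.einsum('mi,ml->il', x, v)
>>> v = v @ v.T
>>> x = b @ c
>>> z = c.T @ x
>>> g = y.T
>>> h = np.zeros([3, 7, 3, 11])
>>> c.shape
(3, 7)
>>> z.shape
(7, 7)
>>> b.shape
(3, 3)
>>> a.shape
(3, 19)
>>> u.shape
(3,)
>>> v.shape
(19, 19)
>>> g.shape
(7, 7)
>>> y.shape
(7, 7)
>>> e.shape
(3, 19)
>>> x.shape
(3, 7)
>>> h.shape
(3, 7, 3, 11)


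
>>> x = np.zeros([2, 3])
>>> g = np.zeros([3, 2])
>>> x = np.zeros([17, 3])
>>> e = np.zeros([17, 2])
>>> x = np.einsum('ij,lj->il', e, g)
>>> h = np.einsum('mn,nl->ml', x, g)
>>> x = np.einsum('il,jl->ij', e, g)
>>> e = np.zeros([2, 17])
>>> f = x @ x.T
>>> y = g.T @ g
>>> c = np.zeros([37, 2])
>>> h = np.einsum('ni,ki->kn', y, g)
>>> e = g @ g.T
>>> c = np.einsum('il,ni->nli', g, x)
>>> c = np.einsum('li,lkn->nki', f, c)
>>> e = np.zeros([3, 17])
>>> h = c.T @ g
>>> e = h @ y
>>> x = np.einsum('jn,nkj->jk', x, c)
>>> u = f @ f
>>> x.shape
(17, 2)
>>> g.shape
(3, 2)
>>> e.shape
(17, 2, 2)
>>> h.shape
(17, 2, 2)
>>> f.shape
(17, 17)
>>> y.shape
(2, 2)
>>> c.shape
(3, 2, 17)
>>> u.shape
(17, 17)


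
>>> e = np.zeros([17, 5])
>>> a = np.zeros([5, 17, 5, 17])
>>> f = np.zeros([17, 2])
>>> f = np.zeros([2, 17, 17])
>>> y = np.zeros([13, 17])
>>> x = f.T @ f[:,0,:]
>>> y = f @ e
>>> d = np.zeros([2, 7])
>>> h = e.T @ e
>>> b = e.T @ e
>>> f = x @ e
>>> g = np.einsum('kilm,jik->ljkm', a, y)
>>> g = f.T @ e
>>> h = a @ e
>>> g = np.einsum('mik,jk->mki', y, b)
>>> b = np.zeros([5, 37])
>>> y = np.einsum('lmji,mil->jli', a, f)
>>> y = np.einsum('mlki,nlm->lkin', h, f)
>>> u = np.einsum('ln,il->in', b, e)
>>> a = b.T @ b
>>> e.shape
(17, 5)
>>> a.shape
(37, 37)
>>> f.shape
(17, 17, 5)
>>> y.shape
(17, 5, 5, 17)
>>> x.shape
(17, 17, 17)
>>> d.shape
(2, 7)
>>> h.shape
(5, 17, 5, 5)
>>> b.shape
(5, 37)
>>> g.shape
(2, 5, 17)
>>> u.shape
(17, 37)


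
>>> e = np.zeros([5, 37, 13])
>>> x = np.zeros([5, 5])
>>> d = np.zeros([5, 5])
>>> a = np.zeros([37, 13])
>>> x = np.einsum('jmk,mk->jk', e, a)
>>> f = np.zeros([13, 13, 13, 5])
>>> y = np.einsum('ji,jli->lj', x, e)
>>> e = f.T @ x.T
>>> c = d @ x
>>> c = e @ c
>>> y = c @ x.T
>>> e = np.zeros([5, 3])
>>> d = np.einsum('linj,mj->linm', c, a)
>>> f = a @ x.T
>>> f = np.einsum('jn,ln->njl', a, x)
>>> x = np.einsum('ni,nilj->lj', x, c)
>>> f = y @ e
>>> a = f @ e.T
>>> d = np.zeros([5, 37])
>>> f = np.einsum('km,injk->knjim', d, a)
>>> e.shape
(5, 3)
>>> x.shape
(13, 13)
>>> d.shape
(5, 37)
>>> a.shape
(5, 13, 13, 5)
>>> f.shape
(5, 13, 13, 5, 37)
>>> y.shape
(5, 13, 13, 5)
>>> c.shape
(5, 13, 13, 13)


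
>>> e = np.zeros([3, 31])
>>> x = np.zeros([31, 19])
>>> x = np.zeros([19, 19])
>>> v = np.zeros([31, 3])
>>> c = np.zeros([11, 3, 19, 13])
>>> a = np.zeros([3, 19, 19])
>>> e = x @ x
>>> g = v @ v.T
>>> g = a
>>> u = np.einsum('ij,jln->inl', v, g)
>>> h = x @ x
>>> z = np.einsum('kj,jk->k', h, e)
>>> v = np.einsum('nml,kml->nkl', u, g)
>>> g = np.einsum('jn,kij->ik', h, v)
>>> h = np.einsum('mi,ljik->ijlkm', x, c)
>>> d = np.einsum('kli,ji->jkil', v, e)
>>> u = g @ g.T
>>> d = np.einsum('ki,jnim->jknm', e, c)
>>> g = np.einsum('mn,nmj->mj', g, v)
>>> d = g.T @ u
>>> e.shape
(19, 19)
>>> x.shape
(19, 19)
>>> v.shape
(31, 3, 19)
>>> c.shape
(11, 3, 19, 13)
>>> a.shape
(3, 19, 19)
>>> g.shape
(3, 19)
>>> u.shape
(3, 3)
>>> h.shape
(19, 3, 11, 13, 19)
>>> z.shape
(19,)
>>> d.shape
(19, 3)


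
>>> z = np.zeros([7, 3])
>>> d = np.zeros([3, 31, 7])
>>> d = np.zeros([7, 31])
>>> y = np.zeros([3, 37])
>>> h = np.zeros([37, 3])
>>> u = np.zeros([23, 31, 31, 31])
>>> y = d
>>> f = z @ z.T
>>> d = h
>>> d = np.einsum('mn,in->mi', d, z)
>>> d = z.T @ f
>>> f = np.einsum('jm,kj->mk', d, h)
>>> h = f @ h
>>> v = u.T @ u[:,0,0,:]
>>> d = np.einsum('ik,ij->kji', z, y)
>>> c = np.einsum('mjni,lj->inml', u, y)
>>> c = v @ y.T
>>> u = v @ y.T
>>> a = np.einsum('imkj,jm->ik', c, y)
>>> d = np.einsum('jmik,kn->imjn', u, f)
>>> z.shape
(7, 3)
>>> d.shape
(31, 31, 31, 37)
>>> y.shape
(7, 31)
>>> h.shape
(7, 3)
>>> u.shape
(31, 31, 31, 7)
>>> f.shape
(7, 37)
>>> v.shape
(31, 31, 31, 31)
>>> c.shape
(31, 31, 31, 7)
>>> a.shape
(31, 31)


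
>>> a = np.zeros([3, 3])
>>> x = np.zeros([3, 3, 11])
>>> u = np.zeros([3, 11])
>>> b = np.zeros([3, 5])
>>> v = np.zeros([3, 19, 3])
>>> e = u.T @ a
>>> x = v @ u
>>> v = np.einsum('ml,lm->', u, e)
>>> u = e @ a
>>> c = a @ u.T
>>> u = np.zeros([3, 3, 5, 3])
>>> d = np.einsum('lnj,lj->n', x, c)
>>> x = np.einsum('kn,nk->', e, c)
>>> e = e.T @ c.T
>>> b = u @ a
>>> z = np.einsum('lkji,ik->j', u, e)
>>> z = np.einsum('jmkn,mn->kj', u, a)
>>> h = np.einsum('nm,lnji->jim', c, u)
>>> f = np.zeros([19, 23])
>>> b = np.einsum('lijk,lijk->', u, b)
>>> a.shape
(3, 3)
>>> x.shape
()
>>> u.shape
(3, 3, 5, 3)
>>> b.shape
()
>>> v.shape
()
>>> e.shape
(3, 3)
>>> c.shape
(3, 11)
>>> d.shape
(19,)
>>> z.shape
(5, 3)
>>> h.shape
(5, 3, 11)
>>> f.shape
(19, 23)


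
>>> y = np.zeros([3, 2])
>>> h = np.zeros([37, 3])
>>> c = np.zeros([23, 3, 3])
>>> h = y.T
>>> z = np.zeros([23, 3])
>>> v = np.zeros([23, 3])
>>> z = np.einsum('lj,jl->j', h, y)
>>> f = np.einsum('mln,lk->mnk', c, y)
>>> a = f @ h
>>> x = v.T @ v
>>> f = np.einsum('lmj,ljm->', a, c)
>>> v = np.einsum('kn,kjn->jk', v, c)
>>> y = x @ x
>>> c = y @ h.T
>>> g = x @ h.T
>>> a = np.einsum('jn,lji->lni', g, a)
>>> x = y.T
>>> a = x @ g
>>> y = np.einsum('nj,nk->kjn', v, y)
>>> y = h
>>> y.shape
(2, 3)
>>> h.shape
(2, 3)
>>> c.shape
(3, 2)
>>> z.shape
(3,)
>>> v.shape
(3, 23)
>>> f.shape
()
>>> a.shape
(3, 2)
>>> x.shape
(3, 3)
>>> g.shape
(3, 2)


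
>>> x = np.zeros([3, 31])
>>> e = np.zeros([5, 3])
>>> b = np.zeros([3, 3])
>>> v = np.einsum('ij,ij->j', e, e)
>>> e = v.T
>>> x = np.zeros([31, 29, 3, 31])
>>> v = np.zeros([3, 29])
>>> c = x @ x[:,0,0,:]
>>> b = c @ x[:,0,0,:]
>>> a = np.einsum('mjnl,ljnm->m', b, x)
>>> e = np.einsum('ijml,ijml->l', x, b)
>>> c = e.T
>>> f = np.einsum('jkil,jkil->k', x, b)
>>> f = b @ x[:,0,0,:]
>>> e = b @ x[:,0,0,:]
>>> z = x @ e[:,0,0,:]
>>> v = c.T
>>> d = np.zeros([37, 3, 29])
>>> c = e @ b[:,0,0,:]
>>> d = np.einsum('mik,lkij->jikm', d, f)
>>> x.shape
(31, 29, 3, 31)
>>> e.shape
(31, 29, 3, 31)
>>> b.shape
(31, 29, 3, 31)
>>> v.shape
(31,)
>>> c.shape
(31, 29, 3, 31)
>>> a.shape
(31,)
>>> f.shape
(31, 29, 3, 31)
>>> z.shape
(31, 29, 3, 31)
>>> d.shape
(31, 3, 29, 37)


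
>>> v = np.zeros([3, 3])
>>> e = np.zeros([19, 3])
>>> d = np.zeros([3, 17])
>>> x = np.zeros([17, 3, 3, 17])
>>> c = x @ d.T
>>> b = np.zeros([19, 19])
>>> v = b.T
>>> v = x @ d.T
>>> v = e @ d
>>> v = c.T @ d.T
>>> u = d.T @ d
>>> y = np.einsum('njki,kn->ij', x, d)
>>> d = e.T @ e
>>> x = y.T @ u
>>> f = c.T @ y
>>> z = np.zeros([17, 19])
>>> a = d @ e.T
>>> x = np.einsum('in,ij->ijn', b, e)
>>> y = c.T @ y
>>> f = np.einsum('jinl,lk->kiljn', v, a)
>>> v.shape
(3, 3, 3, 3)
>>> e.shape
(19, 3)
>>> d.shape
(3, 3)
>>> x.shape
(19, 3, 19)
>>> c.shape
(17, 3, 3, 3)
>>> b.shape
(19, 19)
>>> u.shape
(17, 17)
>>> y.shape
(3, 3, 3, 3)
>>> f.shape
(19, 3, 3, 3, 3)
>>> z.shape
(17, 19)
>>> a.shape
(3, 19)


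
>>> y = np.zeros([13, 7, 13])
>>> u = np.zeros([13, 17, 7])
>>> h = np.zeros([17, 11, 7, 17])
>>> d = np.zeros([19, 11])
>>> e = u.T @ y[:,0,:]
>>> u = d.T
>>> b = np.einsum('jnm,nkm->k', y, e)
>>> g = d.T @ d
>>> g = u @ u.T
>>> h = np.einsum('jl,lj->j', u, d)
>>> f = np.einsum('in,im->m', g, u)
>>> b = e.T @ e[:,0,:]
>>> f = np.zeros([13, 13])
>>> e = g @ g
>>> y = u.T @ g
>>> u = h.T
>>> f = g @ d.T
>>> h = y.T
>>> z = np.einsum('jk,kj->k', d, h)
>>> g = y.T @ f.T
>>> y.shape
(19, 11)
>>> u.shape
(11,)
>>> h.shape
(11, 19)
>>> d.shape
(19, 11)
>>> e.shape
(11, 11)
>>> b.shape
(13, 17, 13)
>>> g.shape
(11, 11)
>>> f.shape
(11, 19)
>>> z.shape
(11,)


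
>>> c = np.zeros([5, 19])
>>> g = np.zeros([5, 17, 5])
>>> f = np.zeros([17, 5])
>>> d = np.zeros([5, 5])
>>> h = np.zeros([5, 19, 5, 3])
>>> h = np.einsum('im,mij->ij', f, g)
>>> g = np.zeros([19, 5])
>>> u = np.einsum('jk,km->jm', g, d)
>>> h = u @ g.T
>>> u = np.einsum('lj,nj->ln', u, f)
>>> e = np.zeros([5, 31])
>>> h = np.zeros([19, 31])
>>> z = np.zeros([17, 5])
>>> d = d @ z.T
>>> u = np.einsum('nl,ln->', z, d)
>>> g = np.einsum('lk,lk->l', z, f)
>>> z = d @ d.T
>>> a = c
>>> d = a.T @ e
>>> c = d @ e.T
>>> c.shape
(19, 5)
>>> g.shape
(17,)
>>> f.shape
(17, 5)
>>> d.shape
(19, 31)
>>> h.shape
(19, 31)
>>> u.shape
()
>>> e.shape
(5, 31)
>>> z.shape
(5, 5)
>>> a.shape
(5, 19)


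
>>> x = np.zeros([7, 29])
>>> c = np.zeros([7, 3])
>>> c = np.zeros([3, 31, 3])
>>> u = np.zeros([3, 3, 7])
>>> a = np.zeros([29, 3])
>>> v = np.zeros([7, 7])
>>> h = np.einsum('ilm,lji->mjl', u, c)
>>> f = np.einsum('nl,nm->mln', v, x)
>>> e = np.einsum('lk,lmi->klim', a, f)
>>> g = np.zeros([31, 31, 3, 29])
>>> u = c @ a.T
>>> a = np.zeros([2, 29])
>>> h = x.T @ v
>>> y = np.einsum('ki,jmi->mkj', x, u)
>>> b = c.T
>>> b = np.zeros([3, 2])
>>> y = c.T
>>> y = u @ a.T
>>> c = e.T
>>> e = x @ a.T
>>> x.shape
(7, 29)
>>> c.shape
(7, 7, 29, 3)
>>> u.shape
(3, 31, 29)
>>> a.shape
(2, 29)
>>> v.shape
(7, 7)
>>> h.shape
(29, 7)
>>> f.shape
(29, 7, 7)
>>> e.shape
(7, 2)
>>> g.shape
(31, 31, 3, 29)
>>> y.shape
(3, 31, 2)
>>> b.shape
(3, 2)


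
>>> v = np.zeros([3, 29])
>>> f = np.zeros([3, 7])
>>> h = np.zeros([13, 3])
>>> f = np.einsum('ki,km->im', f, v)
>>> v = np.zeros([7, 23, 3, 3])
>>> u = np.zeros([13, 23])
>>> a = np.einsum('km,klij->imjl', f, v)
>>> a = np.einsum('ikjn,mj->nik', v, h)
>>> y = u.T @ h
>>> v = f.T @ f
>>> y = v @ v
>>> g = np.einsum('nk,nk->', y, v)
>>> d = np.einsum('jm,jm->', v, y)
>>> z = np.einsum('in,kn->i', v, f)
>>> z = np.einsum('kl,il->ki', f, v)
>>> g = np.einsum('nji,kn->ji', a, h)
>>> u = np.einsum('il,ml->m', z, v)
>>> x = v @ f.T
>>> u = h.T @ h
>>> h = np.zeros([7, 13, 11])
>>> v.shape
(29, 29)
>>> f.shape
(7, 29)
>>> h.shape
(7, 13, 11)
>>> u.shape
(3, 3)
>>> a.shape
(3, 7, 23)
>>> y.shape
(29, 29)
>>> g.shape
(7, 23)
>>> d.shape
()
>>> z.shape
(7, 29)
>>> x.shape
(29, 7)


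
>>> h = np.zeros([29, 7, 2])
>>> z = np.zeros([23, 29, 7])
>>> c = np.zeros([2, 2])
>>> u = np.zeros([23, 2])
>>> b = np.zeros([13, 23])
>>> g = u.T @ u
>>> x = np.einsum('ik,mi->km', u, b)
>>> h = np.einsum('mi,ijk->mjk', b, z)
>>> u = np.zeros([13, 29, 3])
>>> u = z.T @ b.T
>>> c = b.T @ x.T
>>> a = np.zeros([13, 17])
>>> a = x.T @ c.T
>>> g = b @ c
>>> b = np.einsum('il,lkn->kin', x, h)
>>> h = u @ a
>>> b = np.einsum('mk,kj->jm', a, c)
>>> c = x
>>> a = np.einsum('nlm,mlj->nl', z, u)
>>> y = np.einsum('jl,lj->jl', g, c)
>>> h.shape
(7, 29, 23)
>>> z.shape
(23, 29, 7)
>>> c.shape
(2, 13)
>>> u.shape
(7, 29, 13)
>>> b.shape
(2, 13)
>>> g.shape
(13, 2)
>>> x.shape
(2, 13)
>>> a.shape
(23, 29)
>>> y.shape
(13, 2)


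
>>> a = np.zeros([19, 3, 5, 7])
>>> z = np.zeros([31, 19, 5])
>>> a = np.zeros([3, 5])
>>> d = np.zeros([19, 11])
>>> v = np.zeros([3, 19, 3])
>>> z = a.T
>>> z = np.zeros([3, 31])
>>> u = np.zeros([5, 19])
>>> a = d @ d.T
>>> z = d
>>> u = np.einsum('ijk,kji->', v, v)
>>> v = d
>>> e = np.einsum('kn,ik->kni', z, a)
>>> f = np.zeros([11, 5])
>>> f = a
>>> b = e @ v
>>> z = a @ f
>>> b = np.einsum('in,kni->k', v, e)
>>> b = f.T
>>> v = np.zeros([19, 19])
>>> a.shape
(19, 19)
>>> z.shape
(19, 19)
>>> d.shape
(19, 11)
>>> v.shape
(19, 19)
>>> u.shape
()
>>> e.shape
(19, 11, 19)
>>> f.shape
(19, 19)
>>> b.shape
(19, 19)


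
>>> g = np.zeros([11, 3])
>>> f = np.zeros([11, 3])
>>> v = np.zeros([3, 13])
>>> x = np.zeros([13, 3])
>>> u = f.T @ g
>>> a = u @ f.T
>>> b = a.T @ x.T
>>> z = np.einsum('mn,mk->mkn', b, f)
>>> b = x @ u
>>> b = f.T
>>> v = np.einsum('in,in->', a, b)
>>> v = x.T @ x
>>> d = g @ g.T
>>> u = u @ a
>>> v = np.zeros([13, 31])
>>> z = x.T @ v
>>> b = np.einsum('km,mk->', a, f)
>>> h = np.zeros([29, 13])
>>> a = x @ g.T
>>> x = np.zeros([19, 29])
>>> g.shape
(11, 3)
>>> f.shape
(11, 3)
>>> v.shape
(13, 31)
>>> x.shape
(19, 29)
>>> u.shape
(3, 11)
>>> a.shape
(13, 11)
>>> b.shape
()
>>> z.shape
(3, 31)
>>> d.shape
(11, 11)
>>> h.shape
(29, 13)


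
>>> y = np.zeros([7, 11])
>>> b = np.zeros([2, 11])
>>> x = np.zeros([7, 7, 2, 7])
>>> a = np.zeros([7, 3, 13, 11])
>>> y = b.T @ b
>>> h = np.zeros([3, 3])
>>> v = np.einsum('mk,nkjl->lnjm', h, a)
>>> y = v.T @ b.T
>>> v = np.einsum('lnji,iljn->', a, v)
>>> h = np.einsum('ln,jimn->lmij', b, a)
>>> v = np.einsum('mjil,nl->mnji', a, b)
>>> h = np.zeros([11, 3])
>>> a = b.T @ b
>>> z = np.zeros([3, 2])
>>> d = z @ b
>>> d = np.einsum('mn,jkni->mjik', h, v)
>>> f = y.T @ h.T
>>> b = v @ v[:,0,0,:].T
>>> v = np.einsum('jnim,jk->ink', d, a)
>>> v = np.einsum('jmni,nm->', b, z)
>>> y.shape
(3, 13, 7, 2)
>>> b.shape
(7, 2, 3, 7)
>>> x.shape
(7, 7, 2, 7)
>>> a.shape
(11, 11)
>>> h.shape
(11, 3)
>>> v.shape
()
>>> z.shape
(3, 2)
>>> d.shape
(11, 7, 13, 2)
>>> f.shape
(2, 7, 13, 11)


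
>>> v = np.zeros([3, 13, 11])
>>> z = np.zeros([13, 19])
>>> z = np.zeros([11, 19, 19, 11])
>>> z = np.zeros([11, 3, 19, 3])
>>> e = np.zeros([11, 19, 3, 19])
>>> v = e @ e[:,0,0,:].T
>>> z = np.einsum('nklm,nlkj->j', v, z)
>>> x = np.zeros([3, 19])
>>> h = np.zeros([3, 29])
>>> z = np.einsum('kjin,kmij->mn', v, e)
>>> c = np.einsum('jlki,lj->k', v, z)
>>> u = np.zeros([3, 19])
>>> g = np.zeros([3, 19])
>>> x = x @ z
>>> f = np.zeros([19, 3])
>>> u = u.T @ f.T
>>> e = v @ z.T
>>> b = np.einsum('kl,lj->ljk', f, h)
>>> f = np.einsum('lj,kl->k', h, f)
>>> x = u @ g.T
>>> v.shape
(11, 19, 3, 11)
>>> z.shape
(19, 11)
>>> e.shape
(11, 19, 3, 19)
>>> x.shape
(19, 3)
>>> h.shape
(3, 29)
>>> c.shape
(3,)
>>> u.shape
(19, 19)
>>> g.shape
(3, 19)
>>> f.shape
(19,)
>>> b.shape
(3, 29, 19)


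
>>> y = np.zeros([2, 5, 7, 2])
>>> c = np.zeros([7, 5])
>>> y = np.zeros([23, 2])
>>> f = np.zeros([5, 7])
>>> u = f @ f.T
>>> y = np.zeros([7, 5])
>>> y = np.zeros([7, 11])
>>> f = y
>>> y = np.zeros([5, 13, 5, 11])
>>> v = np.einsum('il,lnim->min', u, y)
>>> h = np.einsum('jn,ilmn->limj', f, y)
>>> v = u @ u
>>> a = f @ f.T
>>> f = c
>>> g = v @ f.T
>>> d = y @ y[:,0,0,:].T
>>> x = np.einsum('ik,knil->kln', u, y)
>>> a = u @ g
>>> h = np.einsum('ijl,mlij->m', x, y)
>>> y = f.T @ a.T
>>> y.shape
(5, 5)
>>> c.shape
(7, 5)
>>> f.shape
(7, 5)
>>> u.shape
(5, 5)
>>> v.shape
(5, 5)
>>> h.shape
(5,)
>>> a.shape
(5, 7)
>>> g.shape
(5, 7)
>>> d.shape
(5, 13, 5, 5)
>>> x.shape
(5, 11, 13)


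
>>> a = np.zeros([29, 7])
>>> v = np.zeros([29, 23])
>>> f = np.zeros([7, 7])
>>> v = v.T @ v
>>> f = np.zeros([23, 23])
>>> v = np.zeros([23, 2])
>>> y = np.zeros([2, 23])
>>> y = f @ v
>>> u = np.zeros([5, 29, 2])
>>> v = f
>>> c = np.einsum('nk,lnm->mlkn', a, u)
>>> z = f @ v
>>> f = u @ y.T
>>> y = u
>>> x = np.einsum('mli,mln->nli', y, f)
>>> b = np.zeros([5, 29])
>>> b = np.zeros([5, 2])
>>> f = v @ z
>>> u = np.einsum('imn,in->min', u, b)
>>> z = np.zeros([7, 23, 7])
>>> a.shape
(29, 7)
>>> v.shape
(23, 23)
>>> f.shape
(23, 23)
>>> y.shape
(5, 29, 2)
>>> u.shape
(29, 5, 2)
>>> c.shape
(2, 5, 7, 29)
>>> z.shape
(7, 23, 7)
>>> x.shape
(23, 29, 2)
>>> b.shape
(5, 2)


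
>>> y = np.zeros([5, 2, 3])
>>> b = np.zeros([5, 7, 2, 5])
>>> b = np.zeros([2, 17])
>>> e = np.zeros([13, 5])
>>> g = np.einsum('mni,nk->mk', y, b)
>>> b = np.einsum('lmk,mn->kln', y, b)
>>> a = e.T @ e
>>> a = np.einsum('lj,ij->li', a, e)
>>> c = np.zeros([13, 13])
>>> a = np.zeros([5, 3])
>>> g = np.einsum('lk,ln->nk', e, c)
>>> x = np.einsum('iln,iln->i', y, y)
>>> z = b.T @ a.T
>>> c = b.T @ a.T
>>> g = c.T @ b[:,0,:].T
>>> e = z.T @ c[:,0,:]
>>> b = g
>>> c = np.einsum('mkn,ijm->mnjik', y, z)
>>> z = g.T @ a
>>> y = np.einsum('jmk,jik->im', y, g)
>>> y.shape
(5, 2)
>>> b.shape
(5, 5, 3)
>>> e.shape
(5, 5, 5)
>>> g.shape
(5, 5, 3)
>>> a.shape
(5, 3)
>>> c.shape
(5, 3, 5, 17, 2)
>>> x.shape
(5,)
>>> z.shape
(3, 5, 3)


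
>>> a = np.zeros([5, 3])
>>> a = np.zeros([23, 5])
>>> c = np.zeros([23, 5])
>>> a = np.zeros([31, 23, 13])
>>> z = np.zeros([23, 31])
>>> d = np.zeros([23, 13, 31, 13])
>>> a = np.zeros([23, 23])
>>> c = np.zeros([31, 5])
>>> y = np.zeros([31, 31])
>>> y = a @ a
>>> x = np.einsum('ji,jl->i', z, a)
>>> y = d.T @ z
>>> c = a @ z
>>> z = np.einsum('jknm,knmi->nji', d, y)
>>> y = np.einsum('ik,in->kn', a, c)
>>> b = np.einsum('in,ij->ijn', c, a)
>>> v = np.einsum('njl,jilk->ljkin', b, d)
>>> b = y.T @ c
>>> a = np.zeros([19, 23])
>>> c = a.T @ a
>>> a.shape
(19, 23)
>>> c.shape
(23, 23)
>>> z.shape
(31, 23, 31)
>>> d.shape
(23, 13, 31, 13)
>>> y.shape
(23, 31)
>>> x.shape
(31,)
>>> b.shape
(31, 31)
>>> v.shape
(31, 23, 13, 13, 23)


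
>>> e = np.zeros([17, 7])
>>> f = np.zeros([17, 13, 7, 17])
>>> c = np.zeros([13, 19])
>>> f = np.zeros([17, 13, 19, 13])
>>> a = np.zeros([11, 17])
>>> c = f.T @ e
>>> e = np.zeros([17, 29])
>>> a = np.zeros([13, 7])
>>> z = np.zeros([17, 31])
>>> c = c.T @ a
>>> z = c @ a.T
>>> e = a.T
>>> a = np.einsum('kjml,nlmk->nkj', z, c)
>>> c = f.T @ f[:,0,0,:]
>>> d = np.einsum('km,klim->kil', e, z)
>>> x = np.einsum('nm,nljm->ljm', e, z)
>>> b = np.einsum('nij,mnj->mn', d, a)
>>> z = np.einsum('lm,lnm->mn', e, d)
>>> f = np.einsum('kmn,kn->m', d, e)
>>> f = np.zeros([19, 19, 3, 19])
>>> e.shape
(7, 13)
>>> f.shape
(19, 19, 3, 19)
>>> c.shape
(13, 19, 13, 13)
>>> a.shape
(7, 7, 13)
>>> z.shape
(13, 19)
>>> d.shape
(7, 19, 13)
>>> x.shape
(13, 19, 13)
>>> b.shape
(7, 7)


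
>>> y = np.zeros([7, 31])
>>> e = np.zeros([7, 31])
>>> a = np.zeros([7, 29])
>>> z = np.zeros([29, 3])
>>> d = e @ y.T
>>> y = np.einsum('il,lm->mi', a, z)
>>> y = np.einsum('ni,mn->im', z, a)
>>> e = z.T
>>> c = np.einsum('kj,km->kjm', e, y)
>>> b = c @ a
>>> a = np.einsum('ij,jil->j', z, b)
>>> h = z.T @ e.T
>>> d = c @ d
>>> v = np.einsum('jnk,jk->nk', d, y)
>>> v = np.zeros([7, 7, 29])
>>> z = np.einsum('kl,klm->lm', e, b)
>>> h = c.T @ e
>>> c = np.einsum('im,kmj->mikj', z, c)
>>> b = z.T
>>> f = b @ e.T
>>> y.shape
(3, 7)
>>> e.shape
(3, 29)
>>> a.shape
(3,)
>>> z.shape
(29, 29)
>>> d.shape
(3, 29, 7)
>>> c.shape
(29, 29, 3, 7)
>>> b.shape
(29, 29)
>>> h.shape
(7, 29, 29)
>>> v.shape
(7, 7, 29)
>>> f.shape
(29, 3)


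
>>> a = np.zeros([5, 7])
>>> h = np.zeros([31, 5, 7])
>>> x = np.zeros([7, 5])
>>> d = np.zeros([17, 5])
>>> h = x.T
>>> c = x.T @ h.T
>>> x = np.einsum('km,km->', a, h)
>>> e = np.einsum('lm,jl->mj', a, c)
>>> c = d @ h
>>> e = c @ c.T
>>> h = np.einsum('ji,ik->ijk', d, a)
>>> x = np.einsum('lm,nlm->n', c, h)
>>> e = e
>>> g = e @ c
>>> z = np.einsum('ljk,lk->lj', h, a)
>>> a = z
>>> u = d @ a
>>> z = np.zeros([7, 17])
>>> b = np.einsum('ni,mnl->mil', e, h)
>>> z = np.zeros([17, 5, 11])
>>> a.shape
(5, 17)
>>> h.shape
(5, 17, 7)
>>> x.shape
(5,)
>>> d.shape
(17, 5)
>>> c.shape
(17, 7)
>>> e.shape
(17, 17)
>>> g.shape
(17, 7)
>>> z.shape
(17, 5, 11)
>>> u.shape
(17, 17)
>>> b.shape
(5, 17, 7)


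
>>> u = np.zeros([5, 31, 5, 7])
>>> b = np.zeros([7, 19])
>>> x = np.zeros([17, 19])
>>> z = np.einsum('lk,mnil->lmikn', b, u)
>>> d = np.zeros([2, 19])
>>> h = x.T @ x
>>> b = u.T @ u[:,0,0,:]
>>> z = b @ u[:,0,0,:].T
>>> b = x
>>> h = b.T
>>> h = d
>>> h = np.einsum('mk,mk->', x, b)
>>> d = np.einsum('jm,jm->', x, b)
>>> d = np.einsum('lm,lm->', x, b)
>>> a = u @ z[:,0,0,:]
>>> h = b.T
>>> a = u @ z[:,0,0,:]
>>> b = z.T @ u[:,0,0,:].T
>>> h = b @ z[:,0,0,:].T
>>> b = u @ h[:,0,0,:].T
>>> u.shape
(5, 31, 5, 7)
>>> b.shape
(5, 31, 5, 5)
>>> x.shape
(17, 19)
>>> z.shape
(7, 5, 31, 5)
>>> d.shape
()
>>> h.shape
(5, 31, 5, 7)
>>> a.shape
(5, 31, 5, 5)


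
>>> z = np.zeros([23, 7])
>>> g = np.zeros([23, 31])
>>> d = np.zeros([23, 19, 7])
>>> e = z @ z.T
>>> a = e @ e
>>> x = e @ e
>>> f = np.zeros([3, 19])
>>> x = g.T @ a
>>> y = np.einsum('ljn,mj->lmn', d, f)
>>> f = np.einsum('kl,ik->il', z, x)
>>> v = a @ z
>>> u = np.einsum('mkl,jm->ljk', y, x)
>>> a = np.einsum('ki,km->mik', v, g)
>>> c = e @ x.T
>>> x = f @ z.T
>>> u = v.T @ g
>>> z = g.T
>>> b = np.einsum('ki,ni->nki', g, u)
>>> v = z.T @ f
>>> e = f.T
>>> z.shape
(31, 23)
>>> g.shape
(23, 31)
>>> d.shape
(23, 19, 7)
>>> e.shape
(7, 31)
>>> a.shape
(31, 7, 23)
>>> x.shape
(31, 23)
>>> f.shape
(31, 7)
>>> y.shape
(23, 3, 7)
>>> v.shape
(23, 7)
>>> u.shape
(7, 31)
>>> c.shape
(23, 31)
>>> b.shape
(7, 23, 31)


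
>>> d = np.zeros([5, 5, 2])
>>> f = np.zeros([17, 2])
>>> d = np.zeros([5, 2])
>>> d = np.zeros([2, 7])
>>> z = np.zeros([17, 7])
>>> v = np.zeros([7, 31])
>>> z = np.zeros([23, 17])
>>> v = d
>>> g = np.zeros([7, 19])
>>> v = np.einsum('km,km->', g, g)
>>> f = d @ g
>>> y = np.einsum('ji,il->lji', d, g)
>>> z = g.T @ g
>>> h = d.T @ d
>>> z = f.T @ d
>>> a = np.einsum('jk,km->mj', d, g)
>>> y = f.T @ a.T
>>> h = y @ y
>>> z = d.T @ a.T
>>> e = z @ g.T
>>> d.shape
(2, 7)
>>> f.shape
(2, 19)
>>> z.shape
(7, 19)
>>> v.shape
()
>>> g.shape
(7, 19)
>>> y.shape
(19, 19)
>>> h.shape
(19, 19)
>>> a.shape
(19, 2)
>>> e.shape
(7, 7)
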